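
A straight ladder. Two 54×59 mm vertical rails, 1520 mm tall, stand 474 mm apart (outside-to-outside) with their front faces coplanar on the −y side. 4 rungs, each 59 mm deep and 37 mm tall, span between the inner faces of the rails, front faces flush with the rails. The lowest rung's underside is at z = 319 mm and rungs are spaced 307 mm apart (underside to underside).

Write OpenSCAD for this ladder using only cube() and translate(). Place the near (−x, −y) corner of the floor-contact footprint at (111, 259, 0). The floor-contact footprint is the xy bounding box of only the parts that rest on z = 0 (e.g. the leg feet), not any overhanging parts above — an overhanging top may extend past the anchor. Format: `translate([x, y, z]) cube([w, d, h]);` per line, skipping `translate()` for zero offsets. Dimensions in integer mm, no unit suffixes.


translate([111, 259, 0]) cube([54, 59, 1520]);
translate([531, 259, 0]) cube([54, 59, 1520]);
translate([165, 259, 319]) cube([366, 59, 37]);
translate([165, 259, 626]) cube([366, 59, 37]);
translate([165, 259, 933]) cube([366, 59, 37]);
translate([165, 259, 1240]) cube([366, 59, 37]);


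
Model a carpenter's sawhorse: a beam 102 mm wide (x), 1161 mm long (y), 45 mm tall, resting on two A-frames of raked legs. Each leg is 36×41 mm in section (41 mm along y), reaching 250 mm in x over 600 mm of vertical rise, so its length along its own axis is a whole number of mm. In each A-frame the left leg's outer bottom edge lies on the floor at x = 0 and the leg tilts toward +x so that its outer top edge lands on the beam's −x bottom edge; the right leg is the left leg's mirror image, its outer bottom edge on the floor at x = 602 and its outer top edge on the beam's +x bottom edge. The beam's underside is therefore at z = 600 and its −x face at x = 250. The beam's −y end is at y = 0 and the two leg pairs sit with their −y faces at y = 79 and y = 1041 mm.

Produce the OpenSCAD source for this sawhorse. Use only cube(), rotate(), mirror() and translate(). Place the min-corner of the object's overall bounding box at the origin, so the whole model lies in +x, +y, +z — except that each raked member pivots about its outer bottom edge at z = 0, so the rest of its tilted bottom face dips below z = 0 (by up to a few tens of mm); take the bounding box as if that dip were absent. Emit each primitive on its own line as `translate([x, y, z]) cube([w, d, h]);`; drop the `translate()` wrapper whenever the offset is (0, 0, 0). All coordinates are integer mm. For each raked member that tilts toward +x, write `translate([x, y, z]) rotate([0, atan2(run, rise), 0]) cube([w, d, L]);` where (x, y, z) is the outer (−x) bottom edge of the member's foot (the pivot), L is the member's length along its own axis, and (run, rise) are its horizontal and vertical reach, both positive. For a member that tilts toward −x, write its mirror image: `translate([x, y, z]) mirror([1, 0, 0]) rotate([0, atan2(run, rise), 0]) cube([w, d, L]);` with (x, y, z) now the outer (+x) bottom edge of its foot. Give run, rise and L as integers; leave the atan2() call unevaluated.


// leg length = √(250² + 600²) = 650
// right-leg outer foot x = 2·250 + 102 = 602
// beam min-corner = (250, 0, 600)
translate([250, 0, 600]) cube([102, 1161, 45]);
translate([0, 79, 0]) rotate([0, atan2(250, 600), 0]) cube([36, 41, 650]);
translate([602, 79, 0]) mirror([1, 0, 0]) rotate([0, atan2(250, 600), 0]) cube([36, 41, 650]);
translate([0, 1041, 0]) rotate([0, atan2(250, 600), 0]) cube([36, 41, 650]);
translate([602, 1041, 0]) mirror([1, 0, 0]) rotate([0, atan2(250, 600), 0]) cube([36, 41, 650]);


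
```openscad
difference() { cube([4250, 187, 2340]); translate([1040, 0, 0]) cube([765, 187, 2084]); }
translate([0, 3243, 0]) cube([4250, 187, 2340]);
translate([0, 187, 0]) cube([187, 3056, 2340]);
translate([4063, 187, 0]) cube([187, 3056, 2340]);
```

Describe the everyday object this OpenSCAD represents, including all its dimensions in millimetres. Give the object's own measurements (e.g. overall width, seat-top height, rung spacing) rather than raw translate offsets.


A single room: four walls, each 2340 mm tall and 187 mm thick, enclosing an outside footprint 4250×3430 mm (x × y), no floor or roof. The front and back walls (−y and +y sides) run the full x-width; the side walls fit between their inner faces. A door opening 765 mm wide and 2084 mm tall is cut through the front wall from the floor up, its −x edge 1040 mm from the wall's −x end.


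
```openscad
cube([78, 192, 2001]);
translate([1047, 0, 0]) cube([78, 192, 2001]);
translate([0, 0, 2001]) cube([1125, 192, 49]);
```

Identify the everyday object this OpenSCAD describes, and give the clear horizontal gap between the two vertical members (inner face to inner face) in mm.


A door frame. The clear opening width is 969 mm.

Two 2001 mm tall posts with a header on top — a door frame. The left jamb is 78 mm wide at x = 0; the right jamb starts at x = 1047. The clear opening is 1047 − 78 = 969 mm.


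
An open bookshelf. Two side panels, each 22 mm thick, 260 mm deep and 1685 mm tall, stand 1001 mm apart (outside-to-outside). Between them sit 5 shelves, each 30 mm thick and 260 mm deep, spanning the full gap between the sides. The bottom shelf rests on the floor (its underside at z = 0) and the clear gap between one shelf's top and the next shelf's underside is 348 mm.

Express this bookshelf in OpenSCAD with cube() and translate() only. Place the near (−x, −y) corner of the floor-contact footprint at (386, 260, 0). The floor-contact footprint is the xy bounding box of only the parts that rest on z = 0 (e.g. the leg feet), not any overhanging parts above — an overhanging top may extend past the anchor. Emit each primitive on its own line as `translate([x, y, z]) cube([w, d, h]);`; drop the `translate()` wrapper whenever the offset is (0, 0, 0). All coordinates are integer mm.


translate([386, 260, 0]) cube([22, 260, 1685]);
translate([1365, 260, 0]) cube([22, 260, 1685]);
translate([408, 260, 0]) cube([957, 260, 30]);
translate([408, 260, 378]) cube([957, 260, 30]);
translate([408, 260, 756]) cube([957, 260, 30]);
translate([408, 260, 1134]) cube([957, 260, 30]);
translate([408, 260, 1512]) cube([957, 260, 30]);


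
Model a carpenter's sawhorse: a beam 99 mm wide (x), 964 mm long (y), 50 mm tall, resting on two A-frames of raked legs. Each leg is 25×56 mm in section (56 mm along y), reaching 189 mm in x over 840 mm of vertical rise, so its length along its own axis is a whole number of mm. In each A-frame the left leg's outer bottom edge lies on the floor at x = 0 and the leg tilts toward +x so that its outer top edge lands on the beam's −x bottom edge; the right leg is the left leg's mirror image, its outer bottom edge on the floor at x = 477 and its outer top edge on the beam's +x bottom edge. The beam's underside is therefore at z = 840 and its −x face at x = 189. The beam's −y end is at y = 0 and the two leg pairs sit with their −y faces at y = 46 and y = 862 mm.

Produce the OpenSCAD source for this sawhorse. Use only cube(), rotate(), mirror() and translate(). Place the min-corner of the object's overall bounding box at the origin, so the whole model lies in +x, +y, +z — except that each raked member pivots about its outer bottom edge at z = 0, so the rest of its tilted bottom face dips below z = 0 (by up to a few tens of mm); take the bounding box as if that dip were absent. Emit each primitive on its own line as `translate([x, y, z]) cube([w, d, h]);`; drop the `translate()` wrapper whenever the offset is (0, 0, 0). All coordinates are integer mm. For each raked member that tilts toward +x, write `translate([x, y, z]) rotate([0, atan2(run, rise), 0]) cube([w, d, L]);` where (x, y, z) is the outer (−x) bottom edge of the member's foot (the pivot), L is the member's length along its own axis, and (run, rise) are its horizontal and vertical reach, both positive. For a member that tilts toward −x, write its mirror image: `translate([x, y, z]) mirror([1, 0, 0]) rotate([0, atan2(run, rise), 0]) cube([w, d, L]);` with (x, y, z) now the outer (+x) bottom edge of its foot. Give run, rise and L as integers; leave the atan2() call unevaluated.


translate([189, 0, 840]) cube([99, 964, 50]);
translate([0, 46, 0]) rotate([0, atan2(189, 840), 0]) cube([25, 56, 861]);
translate([477, 46, 0]) mirror([1, 0, 0]) rotate([0, atan2(189, 840), 0]) cube([25, 56, 861]);
translate([0, 862, 0]) rotate([0, atan2(189, 840), 0]) cube([25, 56, 861]);
translate([477, 862, 0]) mirror([1, 0, 0]) rotate([0, atan2(189, 840), 0]) cube([25, 56, 861]);


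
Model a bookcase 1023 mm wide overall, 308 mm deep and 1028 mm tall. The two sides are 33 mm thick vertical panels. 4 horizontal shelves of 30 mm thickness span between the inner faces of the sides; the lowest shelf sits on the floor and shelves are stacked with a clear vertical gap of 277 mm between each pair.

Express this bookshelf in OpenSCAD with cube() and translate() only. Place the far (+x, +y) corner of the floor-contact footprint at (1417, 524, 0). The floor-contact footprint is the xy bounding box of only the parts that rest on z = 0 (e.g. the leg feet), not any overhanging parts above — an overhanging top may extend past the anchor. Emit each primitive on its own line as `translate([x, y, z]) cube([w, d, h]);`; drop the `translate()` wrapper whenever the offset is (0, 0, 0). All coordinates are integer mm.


translate([394, 216, 0]) cube([33, 308, 1028]);
translate([1384, 216, 0]) cube([33, 308, 1028]);
translate([427, 216, 0]) cube([957, 308, 30]);
translate([427, 216, 307]) cube([957, 308, 30]);
translate([427, 216, 614]) cube([957, 308, 30]);
translate([427, 216, 921]) cube([957, 308, 30]);


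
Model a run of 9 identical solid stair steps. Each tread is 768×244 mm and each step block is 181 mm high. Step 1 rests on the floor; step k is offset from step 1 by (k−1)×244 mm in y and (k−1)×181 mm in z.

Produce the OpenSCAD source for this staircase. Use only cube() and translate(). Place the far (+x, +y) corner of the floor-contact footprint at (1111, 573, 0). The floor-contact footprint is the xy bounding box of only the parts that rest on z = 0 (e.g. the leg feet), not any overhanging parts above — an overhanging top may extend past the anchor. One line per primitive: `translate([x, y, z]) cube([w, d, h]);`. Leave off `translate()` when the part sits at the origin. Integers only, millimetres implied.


translate([343, 329, 0]) cube([768, 244, 181]);
translate([343, 573, 181]) cube([768, 244, 181]);
translate([343, 817, 362]) cube([768, 244, 181]);
translate([343, 1061, 543]) cube([768, 244, 181]);
translate([343, 1305, 724]) cube([768, 244, 181]);
translate([343, 1549, 905]) cube([768, 244, 181]);
translate([343, 1793, 1086]) cube([768, 244, 181]);
translate([343, 2037, 1267]) cube([768, 244, 181]);
translate([343, 2281, 1448]) cube([768, 244, 181]);


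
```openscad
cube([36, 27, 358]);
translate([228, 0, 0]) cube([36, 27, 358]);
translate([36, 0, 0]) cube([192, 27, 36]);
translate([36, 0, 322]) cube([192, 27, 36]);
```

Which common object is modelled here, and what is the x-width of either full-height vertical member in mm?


A picture frame. The border width is 36 mm.

Four thin pieces enclosing a rectangular opening — a picture frame. The two full-height stiles are 358 mm tall; the top rail sits at z = 322 and is 36 mm tall, so the border above the opening is 358 − 322 = 36 mm, matching the stile x-width.


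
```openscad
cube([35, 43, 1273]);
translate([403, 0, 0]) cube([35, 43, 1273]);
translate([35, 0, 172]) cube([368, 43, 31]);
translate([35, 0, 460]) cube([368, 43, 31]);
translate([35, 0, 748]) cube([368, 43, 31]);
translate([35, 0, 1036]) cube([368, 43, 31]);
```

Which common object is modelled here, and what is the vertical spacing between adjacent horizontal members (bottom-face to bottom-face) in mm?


A ladder. The rung spacing is 288 mm.

Two tall 35×43 posts with 4 short bars between them — a ladder. Adjacent rungs sit at z = 172 and z = 460, so the spacing is 460 − 172 = 288 mm.


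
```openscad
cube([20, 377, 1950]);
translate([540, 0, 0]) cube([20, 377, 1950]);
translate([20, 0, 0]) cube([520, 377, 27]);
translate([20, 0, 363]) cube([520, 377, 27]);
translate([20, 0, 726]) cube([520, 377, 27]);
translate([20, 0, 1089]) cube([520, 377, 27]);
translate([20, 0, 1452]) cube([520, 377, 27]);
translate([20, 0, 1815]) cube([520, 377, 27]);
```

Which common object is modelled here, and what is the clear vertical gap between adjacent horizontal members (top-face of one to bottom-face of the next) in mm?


A bookshelf. The clear shelf gap is 336 mm.

Two tall side panels with 6 horizontal boards between them — a bookshelf. The first two shelf undersides are at z = 0 and z = 363; with shelf thickness 27, the clear gap is 363 − 0 − 27 = 336 mm.


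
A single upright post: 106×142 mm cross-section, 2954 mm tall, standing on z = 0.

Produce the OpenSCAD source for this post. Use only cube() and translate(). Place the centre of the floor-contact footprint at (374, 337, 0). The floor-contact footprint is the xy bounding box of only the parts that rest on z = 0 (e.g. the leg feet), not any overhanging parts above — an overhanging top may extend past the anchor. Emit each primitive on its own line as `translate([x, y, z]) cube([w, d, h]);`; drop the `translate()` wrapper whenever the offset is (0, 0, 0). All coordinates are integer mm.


translate([321, 266, 0]) cube([106, 142, 2954]);


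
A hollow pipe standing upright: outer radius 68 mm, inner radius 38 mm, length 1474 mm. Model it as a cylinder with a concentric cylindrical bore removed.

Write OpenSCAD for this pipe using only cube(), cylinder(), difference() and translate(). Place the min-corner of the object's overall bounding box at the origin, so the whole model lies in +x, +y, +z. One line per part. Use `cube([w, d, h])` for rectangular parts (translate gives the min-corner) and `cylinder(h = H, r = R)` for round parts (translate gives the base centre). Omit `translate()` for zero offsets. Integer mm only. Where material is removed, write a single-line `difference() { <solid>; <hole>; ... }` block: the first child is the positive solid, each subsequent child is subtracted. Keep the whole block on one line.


difference() { translate([68, 68, 0]) cylinder(h = 1474, r = 68); translate([68, 68, 0]) cylinder(h = 1474, r = 38); }


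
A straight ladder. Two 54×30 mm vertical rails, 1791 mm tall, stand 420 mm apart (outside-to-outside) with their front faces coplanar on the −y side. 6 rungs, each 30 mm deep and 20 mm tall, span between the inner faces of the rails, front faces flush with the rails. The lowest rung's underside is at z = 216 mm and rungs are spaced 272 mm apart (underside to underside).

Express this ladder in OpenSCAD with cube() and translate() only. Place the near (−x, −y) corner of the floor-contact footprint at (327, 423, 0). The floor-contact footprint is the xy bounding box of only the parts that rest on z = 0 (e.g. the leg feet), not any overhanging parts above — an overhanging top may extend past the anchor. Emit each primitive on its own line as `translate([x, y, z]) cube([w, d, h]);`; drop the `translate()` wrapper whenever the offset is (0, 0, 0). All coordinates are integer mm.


translate([327, 423, 0]) cube([54, 30, 1791]);
translate([693, 423, 0]) cube([54, 30, 1791]);
translate([381, 423, 216]) cube([312, 30, 20]);
translate([381, 423, 488]) cube([312, 30, 20]);
translate([381, 423, 760]) cube([312, 30, 20]);
translate([381, 423, 1032]) cube([312, 30, 20]);
translate([381, 423, 1304]) cube([312, 30, 20]);
translate([381, 423, 1576]) cube([312, 30, 20]);


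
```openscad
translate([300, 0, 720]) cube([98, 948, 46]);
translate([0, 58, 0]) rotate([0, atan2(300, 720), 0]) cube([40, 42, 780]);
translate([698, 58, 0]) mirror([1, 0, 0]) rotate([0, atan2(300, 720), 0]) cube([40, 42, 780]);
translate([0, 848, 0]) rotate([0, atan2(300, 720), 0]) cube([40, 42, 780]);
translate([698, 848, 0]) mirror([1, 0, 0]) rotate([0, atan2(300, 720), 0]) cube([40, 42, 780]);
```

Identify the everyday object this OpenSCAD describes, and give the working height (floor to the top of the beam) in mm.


A sawhorse. The overall height is 766 mm.

A beam across two mirrored pairs of raked legs — a sawhorse. The beam's underside is at z = 720 (matching the legs' vertical rise in atan2(300, 720)) and the beam is 46 mm tall, so its top is at 720 + 46 = 766 mm. The raked legs top out at the beam's underside, so that is the highest point.


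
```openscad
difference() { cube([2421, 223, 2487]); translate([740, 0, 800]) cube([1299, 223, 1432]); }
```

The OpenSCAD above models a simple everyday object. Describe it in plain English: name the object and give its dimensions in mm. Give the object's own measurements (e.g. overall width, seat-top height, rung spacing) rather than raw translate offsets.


A wall 2421 mm long (x), 223 mm thick (y), 2487 mm tall, with a rectangular window opening cut through it. The opening is 1299 mm wide and 1432 mm tall; its sill is at z = 800 mm and its near (−x) edge is 740 mm from the wall's −x end. The opening passes through the full wall thickness.


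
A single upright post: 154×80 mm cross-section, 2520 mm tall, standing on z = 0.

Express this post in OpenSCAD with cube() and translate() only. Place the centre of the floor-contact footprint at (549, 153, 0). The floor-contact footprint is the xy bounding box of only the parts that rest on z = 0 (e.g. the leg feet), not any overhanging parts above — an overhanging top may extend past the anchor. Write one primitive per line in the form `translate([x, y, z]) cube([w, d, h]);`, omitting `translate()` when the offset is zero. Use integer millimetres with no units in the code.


translate([472, 113, 0]) cube([154, 80, 2520]);


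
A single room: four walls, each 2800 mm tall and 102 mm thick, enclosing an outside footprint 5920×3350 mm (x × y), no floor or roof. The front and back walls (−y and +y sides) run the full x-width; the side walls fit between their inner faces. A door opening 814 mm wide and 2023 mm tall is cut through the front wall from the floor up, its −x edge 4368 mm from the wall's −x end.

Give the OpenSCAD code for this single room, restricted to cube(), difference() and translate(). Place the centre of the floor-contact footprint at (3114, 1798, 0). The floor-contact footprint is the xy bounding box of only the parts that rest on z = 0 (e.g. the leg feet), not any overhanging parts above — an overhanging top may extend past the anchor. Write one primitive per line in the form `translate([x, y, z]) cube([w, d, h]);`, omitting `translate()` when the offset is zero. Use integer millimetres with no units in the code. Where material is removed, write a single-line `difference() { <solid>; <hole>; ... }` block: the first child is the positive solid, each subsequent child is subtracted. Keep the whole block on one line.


difference() { translate([154, 123, 0]) cube([5920, 102, 2800]); translate([4522, 123, 0]) cube([814, 102, 2023]); }
translate([154, 3371, 0]) cube([5920, 102, 2800]);
translate([154, 225, 0]) cube([102, 3146, 2800]);
translate([5972, 225, 0]) cube([102, 3146, 2800]);


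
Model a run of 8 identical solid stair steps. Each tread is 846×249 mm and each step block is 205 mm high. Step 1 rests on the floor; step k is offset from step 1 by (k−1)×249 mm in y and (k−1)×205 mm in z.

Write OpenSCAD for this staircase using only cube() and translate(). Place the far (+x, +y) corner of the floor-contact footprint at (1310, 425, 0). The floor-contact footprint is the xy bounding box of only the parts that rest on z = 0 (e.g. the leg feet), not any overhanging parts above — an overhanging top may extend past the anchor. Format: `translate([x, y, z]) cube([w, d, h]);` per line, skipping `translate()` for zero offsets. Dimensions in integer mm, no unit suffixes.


translate([464, 176, 0]) cube([846, 249, 205]);
translate([464, 425, 205]) cube([846, 249, 205]);
translate([464, 674, 410]) cube([846, 249, 205]);
translate([464, 923, 615]) cube([846, 249, 205]);
translate([464, 1172, 820]) cube([846, 249, 205]);
translate([464, 1421, 1025]) cube([846, 249, 205]);
translate([464, 1670, 1230]) cube([846, 249, 205]);
translate([464, 1919, 1435]) cube([846, 249, 205]);


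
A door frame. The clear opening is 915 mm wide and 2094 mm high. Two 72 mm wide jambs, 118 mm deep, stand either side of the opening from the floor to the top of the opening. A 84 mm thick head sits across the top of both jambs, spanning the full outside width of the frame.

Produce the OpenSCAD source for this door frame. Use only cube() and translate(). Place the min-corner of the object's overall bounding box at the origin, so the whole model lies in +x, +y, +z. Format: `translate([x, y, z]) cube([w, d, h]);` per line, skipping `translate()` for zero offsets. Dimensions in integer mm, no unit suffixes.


cube([72, 118, 2094]);
translate([987, 0, 0]) cube([72, 118, 2094]);
translate([0, 0, 2094]) cube([1059, 118, 84]);


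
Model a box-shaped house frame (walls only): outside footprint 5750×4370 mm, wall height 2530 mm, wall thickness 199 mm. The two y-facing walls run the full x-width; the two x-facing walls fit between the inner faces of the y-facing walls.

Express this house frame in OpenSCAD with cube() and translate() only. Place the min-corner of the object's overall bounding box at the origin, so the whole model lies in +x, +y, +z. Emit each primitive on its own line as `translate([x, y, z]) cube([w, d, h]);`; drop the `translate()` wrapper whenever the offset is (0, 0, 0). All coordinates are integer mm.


cube([5750, 199, 2530]);
translate([0, 4171, 0]) cube([5750, 199, 2530]);
translate([0, 199, 0]) cube([199, 3972, 2530]);
translate([5551, 199, 0]) cube([199, 3972, 2530]);


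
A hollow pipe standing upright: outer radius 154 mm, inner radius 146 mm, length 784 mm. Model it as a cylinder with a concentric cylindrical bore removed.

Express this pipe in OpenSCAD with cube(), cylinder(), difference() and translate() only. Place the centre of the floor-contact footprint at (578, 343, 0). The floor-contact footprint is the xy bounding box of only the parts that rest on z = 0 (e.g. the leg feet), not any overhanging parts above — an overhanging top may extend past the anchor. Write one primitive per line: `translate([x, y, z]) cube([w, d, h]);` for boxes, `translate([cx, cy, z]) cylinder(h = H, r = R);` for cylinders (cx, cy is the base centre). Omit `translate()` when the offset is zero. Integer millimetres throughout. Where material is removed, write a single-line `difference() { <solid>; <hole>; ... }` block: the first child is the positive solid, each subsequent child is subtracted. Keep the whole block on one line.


difference() { translate([578, 343, 0]) cylinder(h = 784, r = 154); translate([578, 343, 0]) cylinder(h = 784, r = 146); }


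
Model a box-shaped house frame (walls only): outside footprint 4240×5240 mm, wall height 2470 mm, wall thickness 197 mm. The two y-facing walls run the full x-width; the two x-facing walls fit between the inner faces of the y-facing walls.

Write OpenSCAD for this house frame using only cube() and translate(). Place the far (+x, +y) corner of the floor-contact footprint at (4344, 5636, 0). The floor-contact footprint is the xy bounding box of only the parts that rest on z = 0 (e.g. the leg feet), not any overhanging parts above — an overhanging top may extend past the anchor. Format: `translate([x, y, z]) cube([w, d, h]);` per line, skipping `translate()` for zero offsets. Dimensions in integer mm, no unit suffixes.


translate([104, 396, 0]) cube([4240, 197, 2470]);
translate([104, 5439, 0]) cube([4240, 197, 2470]);
translate([104, 593, 0]) cube([197, 4846, 2470]);
translate([4147, 593, 0]) cube([197, 4846, 2470]);


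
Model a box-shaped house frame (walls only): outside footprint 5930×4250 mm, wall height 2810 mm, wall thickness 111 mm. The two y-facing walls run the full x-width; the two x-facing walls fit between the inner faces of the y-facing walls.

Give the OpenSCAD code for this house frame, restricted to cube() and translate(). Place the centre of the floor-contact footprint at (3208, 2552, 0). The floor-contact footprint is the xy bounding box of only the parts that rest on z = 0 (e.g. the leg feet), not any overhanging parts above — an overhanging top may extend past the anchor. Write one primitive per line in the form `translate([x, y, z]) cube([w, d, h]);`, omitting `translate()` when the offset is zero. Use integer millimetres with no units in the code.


translate([243, 427, 0]) cube([5930, 111, 2810]);
translate([243, 4566, 0]) cube([5930, 111, 2810]);
translate([243, 538, 0]) cube([111, 4028, 2810]);
translate([6062, 538, 0]) cube([111, 4028, 2810]);


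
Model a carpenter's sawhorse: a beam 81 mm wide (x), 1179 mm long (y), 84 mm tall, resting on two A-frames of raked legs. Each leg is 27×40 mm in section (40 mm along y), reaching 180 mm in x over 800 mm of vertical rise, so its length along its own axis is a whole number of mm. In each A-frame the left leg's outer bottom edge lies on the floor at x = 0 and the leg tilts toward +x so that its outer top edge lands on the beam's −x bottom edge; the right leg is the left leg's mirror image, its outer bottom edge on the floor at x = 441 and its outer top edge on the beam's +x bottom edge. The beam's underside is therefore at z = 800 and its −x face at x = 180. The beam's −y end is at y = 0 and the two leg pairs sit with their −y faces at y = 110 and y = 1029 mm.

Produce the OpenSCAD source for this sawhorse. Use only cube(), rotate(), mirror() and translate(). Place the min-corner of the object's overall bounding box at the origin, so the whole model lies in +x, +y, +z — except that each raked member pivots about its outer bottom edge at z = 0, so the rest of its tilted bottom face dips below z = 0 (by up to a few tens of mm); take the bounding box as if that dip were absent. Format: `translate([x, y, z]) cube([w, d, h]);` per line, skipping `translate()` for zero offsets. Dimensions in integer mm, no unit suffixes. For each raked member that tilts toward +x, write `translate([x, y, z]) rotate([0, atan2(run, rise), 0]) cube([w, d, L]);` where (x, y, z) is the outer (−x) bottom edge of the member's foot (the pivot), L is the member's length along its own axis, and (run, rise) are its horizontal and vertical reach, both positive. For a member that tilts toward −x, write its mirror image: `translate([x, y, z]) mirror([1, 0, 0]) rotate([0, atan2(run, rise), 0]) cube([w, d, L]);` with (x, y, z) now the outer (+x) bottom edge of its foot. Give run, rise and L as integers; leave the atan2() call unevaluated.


translate([180, 0, 800]) cube([81, 1179, 84]);
translate([0, 110, 0]) rotate([0, atan2(180, 800), 0]) cube([27, 40, 820]);
translate([441, 110, 0]) mirror([1, 0, 0]) rotate([0, atan2(180, 800), 0]) cube([27, 40, 820]);
translate([0, 1029, 0]) rotate([0, atan2(180, 800), 0]) cube([27, 40, 820]);
translate([441, 1029, 0]) mirror([1, 0, 0]) rotate([0, atan2(180, 800), 0]) cube([27, 40, 820]);


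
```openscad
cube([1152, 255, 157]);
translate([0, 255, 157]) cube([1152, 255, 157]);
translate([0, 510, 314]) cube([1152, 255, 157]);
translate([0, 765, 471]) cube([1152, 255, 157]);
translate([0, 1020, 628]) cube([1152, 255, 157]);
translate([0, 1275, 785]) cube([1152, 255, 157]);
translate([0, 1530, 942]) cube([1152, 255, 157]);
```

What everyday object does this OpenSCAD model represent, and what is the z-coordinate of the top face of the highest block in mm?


A staircase. The total rise is 1099 mm.

7 identical blocks, each offset up and back from the previous — a staircase. Each step is 157 mm tall and there are 7 of them, so the total rise is 7 × 157 = 1099 mm.


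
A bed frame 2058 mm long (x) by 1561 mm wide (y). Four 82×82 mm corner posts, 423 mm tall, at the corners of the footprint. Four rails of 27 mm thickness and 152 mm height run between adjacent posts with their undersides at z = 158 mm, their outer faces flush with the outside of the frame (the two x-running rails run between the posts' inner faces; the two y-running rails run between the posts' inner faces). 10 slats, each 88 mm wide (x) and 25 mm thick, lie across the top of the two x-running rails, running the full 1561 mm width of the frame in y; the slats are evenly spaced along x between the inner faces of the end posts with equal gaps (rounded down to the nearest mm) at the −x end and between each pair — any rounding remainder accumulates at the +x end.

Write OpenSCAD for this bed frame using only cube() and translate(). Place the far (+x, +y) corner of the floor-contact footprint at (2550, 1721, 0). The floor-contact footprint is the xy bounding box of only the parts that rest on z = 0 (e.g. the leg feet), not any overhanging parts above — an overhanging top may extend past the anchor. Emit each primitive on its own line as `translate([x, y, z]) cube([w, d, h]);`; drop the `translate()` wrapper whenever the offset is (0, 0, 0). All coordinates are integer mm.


translate([492, 160, 0]) cube([82, 82, 423]);
translate([492, 1639, 0]) cube([82, 82, 423]);
translate([2468, 160, 0]) cube([82, 82, 423]);
translate([2468, 1639, 0]) cube([82, 82, 423]);
translate([574, 160, 158]) cube([1894, 27, 152]);
translate([574, 1694, 158]) cube([1894, 27, 152]);
translate([492, 242, 158]) cube([27, 1397, 152]);
translate([2523, 242, 158]) cube([27, 1397, 152]);
translate([666, 160, 310]) cube([88, 1561, 25]);
translate([846, 160, 310]) cube([88, 1561, 25]);
translate([1026, 160, 310]) cube([88, 1561, 25]);
translate([1206, 160, 310]) cube([88, 1561, 25]);
translate([1386, 160, 310]) cube([88, 1561, 25]);
translate([1566, 160, 310]) cube([88, 1561, 25]);
translate([1746, 160, 310]) cube([88, 1561, 25]);
translate([1926, 160, 310]) cube([88, 1561, 25]);
translate([2106, 160, 310]) cube([88, 1561, 25]);
translate([2286, 160, 310]) cube([88, 1561, 25]);


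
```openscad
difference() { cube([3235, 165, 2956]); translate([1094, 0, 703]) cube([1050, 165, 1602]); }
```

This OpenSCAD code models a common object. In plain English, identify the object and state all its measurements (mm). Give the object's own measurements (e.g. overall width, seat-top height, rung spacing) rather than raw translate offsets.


A wall 3235 mm long (x), 165 mm thick (y), 2956 mm tall, with a rectangular window opening cut through it. The opening is 1050 mm wide and 1602 mm tall; its sill is at z = 703 mm and its near (−x) edge is 1094 mm from the wall's −x end. The opening passes through the full wall thickness.


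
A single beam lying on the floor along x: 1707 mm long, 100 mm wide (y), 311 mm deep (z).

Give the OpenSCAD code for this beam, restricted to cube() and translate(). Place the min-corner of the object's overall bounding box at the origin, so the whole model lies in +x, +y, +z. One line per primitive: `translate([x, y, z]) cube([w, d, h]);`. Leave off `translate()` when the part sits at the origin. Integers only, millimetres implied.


cube([1707, 100, 311]);


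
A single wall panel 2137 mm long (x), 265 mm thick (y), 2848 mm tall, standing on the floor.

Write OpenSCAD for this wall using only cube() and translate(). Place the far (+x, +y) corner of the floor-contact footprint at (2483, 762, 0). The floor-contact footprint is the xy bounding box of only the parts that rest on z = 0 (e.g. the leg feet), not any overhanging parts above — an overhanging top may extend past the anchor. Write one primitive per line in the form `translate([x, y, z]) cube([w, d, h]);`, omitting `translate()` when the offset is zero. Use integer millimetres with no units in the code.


translate([346, 497, 0]) cube([2137, 265, 2848]);


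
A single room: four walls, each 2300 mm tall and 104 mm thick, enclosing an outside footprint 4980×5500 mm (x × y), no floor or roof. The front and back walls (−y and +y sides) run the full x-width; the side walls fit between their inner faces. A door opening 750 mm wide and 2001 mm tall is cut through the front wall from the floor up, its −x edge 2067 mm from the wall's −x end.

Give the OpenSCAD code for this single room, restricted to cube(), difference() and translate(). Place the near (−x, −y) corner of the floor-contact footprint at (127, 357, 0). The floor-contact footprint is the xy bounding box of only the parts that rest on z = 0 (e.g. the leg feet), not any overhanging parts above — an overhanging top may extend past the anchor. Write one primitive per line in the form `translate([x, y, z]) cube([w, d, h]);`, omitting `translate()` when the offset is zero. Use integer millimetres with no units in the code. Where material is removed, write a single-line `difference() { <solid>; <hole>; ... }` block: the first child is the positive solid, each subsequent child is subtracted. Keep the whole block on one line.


difference() { translate([127, 357, 0]) cube([4980, 104, 2300]); translate([2194, 357, 0]) cube([750, 104, 2001]); }
translate([127, 5753, 0]) cube([4980, 104, 2300]);
translate([127, 461, 0]) cube([104, 5292, 2300]);
translate([5003, 461, 0]) cube([104, 5292, 2300]);


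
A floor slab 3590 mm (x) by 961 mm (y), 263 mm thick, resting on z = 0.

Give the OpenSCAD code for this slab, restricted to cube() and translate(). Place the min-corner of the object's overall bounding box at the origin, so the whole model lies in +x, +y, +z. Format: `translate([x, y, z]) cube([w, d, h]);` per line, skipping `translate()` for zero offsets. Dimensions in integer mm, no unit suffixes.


cube([3590, 961, 263]);


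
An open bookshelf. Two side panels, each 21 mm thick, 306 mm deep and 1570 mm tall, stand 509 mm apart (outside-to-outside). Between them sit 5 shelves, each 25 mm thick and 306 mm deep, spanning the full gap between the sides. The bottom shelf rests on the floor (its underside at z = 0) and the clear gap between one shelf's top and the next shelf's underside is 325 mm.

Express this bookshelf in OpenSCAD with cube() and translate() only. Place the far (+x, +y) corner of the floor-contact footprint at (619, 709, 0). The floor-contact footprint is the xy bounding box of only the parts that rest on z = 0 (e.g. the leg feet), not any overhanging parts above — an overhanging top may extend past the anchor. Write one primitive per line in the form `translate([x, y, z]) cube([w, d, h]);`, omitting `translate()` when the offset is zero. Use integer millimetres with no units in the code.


translate([110, 403, 0]) cube([21, 306, 1570]);
translate([598, 403, 0]) cube([21, 306, 1570]);
translate([131, 403, 0]) cube([467, 306, 25]);
translate([131, 403, 350]) cube([467, 306, 25]);
translate([131, 403, 700]) cube([467, 306, 25]);
translate([131, 403, 1050]) cube([467, 306, 25]);
translate([131, 403, 1400]) cube([467, 306, 25]);


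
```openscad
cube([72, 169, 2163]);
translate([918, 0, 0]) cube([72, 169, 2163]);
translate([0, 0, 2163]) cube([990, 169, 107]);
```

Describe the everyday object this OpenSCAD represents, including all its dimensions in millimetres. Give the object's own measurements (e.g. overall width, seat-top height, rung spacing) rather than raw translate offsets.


A door frame. The clear opening is 846 mm wide and 2163 mm high. Two 72 mm wide jambs, 169 mm deep, stand either side of the opening from the floor to the top of the opening. A 107 mm thick head sits across the top of both jambs, spanning the full outside width of the frame.


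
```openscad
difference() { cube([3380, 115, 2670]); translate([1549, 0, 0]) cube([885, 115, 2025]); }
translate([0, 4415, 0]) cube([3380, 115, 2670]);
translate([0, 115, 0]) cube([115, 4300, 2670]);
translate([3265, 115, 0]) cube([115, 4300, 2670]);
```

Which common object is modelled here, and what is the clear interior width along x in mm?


A single room. The interior width is 3150 mm.

Four walls enclosing a rectangle with a door in the front wall — a room. Outside width 3380 minus two 115 mm walls gives 3150 mm.


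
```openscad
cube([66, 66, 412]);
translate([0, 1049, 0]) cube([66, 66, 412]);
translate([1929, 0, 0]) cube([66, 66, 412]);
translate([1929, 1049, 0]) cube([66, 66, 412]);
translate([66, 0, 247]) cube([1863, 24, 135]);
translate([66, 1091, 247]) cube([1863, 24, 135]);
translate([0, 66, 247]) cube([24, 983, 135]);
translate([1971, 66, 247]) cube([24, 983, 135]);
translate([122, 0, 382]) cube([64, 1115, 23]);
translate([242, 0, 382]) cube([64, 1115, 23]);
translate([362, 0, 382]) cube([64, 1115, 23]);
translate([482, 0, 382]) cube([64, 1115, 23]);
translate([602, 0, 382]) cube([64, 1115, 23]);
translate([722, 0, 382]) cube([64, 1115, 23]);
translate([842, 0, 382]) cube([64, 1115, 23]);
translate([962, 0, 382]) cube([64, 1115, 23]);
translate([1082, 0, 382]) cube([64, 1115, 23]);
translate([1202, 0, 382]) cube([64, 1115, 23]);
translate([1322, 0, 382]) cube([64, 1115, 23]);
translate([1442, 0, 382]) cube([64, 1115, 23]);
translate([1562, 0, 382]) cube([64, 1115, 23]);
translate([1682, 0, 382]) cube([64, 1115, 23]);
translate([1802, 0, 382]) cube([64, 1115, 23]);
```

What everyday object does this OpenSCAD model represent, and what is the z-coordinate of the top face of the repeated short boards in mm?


A bed frame. The slat-top height is 405 mm.

Four posts, four rails, and a row of slats — a bed frame. Slats sit on the rails at z = 247 + 135 = 382; with slat thickness 23, the top is 405 mm.


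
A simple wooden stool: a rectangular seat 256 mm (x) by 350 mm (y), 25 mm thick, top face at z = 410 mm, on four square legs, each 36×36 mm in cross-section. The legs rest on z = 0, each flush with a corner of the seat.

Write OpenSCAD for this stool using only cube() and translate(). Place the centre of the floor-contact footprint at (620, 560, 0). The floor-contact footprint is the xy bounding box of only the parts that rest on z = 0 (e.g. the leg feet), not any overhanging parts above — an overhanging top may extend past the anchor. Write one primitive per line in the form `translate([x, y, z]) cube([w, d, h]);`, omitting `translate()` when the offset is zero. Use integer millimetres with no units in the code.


translate([492, 385, 385]) cube([256, 350, 25]);
translate([492, 385, 0]) cube([36, 36, 385]);
translate([712, 385, 0]) cube([36, 36, 385]);
translate([492, 699, 0]) cube([36, 36, 385]);
translate([712, 699, 0]) cube([36, 36, 385]);


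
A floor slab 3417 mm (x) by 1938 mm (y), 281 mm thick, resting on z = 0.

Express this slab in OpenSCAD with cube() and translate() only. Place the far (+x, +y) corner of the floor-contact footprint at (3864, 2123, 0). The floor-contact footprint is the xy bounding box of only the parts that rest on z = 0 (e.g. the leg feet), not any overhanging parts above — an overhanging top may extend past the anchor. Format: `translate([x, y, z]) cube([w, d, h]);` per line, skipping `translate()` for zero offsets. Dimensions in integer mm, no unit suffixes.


translate([447, 185, 0]) cube([3417, 1938, 281]);


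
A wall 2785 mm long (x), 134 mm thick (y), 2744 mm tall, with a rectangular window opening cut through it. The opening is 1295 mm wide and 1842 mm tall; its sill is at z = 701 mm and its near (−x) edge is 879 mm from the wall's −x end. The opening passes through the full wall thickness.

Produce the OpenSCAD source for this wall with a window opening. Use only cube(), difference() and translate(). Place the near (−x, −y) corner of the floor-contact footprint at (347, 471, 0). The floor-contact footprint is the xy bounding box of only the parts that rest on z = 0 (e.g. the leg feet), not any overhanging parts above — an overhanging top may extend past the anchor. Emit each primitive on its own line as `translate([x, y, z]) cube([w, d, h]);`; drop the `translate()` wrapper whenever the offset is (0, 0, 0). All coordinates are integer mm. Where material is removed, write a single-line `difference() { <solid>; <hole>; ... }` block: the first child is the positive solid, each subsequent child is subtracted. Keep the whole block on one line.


difference() { translate([347, 471, 0]) cube([2785, 134, 2744]); translate([1226, 471, 701]) cube([1295, 134, 1842]); }
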